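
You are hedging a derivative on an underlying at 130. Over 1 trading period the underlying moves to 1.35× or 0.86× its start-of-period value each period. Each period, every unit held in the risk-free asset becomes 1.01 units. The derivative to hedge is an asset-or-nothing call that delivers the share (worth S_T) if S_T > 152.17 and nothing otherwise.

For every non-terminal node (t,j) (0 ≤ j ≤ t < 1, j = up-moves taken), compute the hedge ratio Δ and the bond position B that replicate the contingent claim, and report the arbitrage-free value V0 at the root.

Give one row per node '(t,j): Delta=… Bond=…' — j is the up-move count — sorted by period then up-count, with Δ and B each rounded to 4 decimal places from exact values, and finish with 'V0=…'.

(0,0): Delta=2.7551 Bond=-304.9707
V0=53.1926

Risk-neutral probability p* = (R−d)/(u−d) = (1.01−0.86)/(1.35−0.86) = 0.3061.
Payoff layer (t=1): V(1,0)=0.0000, V(1,1)=175.5000
Node (0,0) S=130.0000: V=(p*·175.5000+(1−p*)·0.0000)/1.01=53.1926; Δ=(175.5000−0.0000)/(175.5000−111.8000)=2.7551; B=V−Δ·S=-304.9707
The time-0 hedge costs 53.1926, which is the no-arbitrage price.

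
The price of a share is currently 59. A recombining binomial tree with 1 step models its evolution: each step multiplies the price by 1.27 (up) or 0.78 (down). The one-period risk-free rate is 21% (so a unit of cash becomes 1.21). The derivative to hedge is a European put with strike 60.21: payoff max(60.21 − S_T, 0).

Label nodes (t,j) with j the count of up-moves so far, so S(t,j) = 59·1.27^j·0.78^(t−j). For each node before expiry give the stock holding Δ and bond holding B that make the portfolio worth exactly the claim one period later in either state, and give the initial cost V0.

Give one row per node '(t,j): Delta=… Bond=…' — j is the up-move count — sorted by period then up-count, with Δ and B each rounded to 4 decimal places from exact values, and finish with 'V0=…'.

(0,0): Delta=-0.4908 Bond=30.3952
V0=1.4360

Under the risk-neutral measure, an up-move has probability p* = (R−d)/(u−d) = 0.8776 and values discount at R = 1.21.
At expiry t=1: V(1,0)=14.1900, V(1,1)=0.0000
(0,0): S=59.0000. Δ = (V_up−V_dn)/(S_up−S_dn) = (0.0000−14.1900)/(74.9300−46.0200) = -0.4908. V = [p*·0.0000 + (1−p*)·14.1900]/1.21 = 1.4360. B = V − Δ·S = 30.3952.
Check: Δ(0,0)·S0 + B(0,0) = 1.4360 = V0.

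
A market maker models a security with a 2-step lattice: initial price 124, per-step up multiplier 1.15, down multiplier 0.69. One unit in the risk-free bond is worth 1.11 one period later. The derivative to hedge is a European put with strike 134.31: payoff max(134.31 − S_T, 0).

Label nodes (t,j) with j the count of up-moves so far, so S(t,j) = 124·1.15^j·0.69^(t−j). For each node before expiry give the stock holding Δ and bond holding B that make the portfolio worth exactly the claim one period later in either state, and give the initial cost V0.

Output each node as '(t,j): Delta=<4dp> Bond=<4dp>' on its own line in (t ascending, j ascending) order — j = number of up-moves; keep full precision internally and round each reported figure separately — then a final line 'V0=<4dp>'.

Risk-neutral probability p* = (R−d)/(u−d) = (1.11−0.69)/(1.15−0.69) = 0.9130.
At expiry t=2: V(2,0)=75.2736, V(2,1)=35.9160, V(2,2)=0.0000
  t=1,j=0: stock 85.5600 → up 98.3940 (V=35.9160), down 59.0364 (V=75.2736). Price 35.4400; hedge Δ=-1.0000, bond B=121.0000.
  t=1,j=1: stock 142.6000 → up 163.9900 (V=0.0000), down 98.3940 (V=35.9160). Price 2.8136; hedge Δ=-0.5475, bond B=80.8919.
  t=0,j=0: stock 124.0000 → up 142.6000 (V=2.8136), down 85.5600 (V=35.4400). Price 5.0907; hedge Δ=-0.5720, bond B=76.0176.
Check: Δ(0,0)·S0 + B(0,0) = 5.0907 = V0.

(0,0): Delta=-0.5720 Bond=76.0176
(1,0): Delta=-1.0000 Bond=121.0000
(1,1): Delta=-0.5475 Bond=80.8919
V0=5.0907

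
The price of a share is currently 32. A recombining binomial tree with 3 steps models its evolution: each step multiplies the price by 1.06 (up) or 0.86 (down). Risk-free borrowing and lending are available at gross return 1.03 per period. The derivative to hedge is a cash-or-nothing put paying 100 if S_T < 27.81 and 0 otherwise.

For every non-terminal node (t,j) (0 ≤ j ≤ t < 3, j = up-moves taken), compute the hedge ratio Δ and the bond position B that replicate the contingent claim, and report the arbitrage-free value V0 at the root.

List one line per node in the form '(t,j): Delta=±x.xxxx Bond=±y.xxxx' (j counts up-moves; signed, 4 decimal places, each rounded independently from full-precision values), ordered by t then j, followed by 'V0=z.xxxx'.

(0,0): Delta=-3.7557 Bond=125.7405
(1,0): Delta=-14.9935 Bond=438.7784
(1,1): Delta=-2.1467 Bond=74.9364
(2,0): Delta=0.0000 Bond=97.0874
(2,1): Delta=-17.1402 Bond=514.5631
(2,2): Delta=0.0000 Bond=0.0000
V0=5.5595

No-arbitrage ⇒ martingale measure with p* = (R−d)/(u−d) = 0.8500.
Payoff layer (t=3): V(3,0)=100.0000, V(3,1)=100.0000, V(3,2)=0.0000, V(3,3)=0.0000
  t=2,j=0: stock 23.6672 → up 25.0872 (V=100.0000), down 20.3538 (V=100.0000). Price 97.0874; hedge Δ=0.0000, bond B=97.0874.
  t=2,j=1: stock 29.1712 → up 30.9215 (V=0.0000), down 25.0872 (V=100.0000). Price 14.5631; hedge Δ=-17.1402, bond B=514.5631.
  t=2,j=2: stock 35.9552 → up 38.1125 (V=0.0000), down 30.9215 (V=0.0000). Price 0.0000; hedge Δ=0.0000, bond B=0.0000.
  t=1,j=0: stock 27.5200 → up 29.1712 (V=14.5631), down 23.6672 (V=97.0874). Price 26.1570; hedge Δ=-14.9935, bond B=438.7784.
  t=1,j=1: stock 33.9200 → up 35.9552 (V=0.0000), down 29.1712 (V=14.5631). Price 2.1208; hedge Δ=-2.1467, bond B=74.9364.
  t=0,j=0: stock 32.0000 → up 33.9200 (V=2.1208), down 27.5200 (V=26.1570). Price 5.5595; hedge Δ=-3.7557, bond B=125.7405.
Self-financing check: at every node Δ·S+B equals the discounted successor values.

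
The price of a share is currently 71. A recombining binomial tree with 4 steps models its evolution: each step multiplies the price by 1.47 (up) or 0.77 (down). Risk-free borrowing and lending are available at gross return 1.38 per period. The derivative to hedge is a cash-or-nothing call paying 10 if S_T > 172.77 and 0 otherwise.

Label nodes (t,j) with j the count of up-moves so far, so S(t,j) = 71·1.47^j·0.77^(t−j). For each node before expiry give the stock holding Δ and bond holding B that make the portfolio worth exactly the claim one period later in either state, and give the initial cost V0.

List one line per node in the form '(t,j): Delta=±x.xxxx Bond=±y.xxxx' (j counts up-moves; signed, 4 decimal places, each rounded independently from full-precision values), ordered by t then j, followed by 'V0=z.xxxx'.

(0,0): Delta=0.0224 Bond=0.9363
(1,0): Delta=0.1042 Bond=-3.1785
(1,1): Delta=0.0161 Bond=1.9516
(2,0): Delta=0.0000 Bond=0.0000
(2,1): Delta=0.1123 Bond=-5.0335
(2,2): Delta=0.0087 Bond=3.8332
(3,0): Delta=0.0000 Bond=0.0000
(3,1): Delta=0.0000 Bond=0.0000
(3,2): Delta=0.1209 Bond=-7.9710
(3,3): Delta=0.0000 Bond=7.2464
V0=2.5284

The replicating-portfolio and risk-neutral prices coincide; use p* = (1.38−0.77)/(1.47−0.77) = 0.8714 for the latter.
Payoff layer (t=4): V(4,0)=0.0000, V(4,1)=0.0000, V(4,2)=0.0000, V(4,3)=10.0000, V(4,4)=10.0000
(3,0): S=32.4138. Δ = (V_up−V_dn)/(S_up−S_dn) = (0.0000−0.0000)/(47.6483−24.9587) = 0.0000. V = [p*·0.0000 + (1−p*)·0.0000]/1.38 = 0.0000. B = V − Δ·S = 0.0000.
(3,1): S=61.8810. Δ = (V_up−V_dn)/(S_up−S_dn) = (0.0000−0.0000)/(90.9650−47.6483) = 0.0000. V = [p*·0.0000 + (1−p*)·0.0000]/1.38 = 0.0000. B = V − Δ·S = 0.0000.
(3,2): S=118.1364. Δ = (V_up−V_dn)/(S_up−S_dn) = (10.0000−0.0000)/(173.6605−90.9650) = 0.1209. V = [p*·10.0000 + (1−p*)·0.0000]/1.38 = 6.3147. B = V − Δ·S = -7.9710.
(3,3): S=225.5331. Δ = (V_up−V_dn)/(S_up−S_dn) = (10.0000−10.0000)/(331.5337−173.6605) = 0.0000. V = [p*·10.0000 + (1−p*)·10.0000]/1.38 = 7.2464. B = V − Δ·S = 7.2464.
(2,0): S=42.0959. Δ = (V_up−V_dn)/(S_up−S_dn) = (0.0000−0.0000)/(61.8810−32.4138) = 0.0000. V = [p*·0.0000 + (1−p*)·0.0000]/1.38 = 0.0000. B = V − Δ·S = 0.0000.
(2,1): S=80.3649. Δ = (V_up−V_dn)/(S_up−S_dn) = (6.3147−0.0000)/(118.1364−61.8810) = 0.1123. V = [p*·6.3147 + (1−p*)·0.0000]/1.38 = 3.9875. B = V − Δ·S = -5.0335.
(2,2): S=153.4239. Δ = (V_up−V_dn)/(S_up−S_dn) = (7.2464−6.3147)/(225.5331−118.1364) = 0.0087. V = [p*·7.2464 + (1−p*)·6.3147]/1.38 = 5.1642. B = V − Δ·S = 3.8332.
(1,0): S=54.6700. Δ = (V_up−V_dn)/(S_up−S_dn) = (3.9875−0.0000)/(80.3649−42.0959) = 0.1042. V = [p*·3.9875 + (1−p*)·0.0000]/1.38 = 2.5180. B = V − Δ·S = -3.1785.
(1,1): S=104.3700. Δ = (V_up−V_dn)/(S_up−S_dn) = (5.1642−3.9875)/(153.4239−80.3649) = 0.0161. V = [p*·5.1642 + (1−p*)·3.9875]/1.38 = 3.6325. B = V − Δ·S = 1.9516.
(0,0): S=71.0000. Δ = (V_up−V_dn)/(S_up−S_dn) = (3.6325−2.5180)/(104.3700−54.6700) = 0.0224. V = [p*·3.6325 + (1−p*)·2.5180]/1.38 = 2.5284. B = V − Δ·S = 0.9363.
The time-0 hedge costs 2.5284, which is the no-arbitrage price.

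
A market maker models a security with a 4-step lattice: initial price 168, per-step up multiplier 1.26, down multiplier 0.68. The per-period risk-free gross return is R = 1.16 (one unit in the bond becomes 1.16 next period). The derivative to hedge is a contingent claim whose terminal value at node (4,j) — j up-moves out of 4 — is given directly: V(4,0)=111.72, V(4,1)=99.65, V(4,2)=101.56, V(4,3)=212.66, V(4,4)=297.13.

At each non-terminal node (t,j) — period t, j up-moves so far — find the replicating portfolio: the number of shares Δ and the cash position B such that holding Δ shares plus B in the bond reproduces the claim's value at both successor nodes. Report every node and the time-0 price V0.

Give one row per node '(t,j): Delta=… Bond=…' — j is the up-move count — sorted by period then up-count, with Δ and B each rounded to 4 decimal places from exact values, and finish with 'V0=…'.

The replicating-portfolio and risk-neutral prices coincide; use p* = (1.16−0.68)/(1.26−0.68) = 0.8276 for the latter.
Terminal payoffs: V(4,0)=111.7200, V(4,1)=99.6500, V(4,2)=101.5600, V(4,3)=212.6600, V(4,4)=297.1300
  t=3,j=0: stock 52.8246 → up 66.5590 (V=99.6500), down 35.9207 (V=111.7200). Price 87.6992; hedge Δ=-0.3940, bond B=108.5095.
  t=3,j=1: stock 97.8808 → up 123.3298 (V=101.5600), down 66.5590 (V=99.6500). Price 87.2678; hedge Δ=0.0336, bond B=83.9747.
  t=3,j=2: stock 181.3674 → up 228.5230 (V=212.6600), down 123.3298 (V=101.5600). Price 166.8145; hedge Δ=1.0562, bond B=-24.7372.
  t=3,j=3: stock 336.0632 → up 423.4396 (V=297.1300), down 228.5230 (V=212.6600). Price 243.5916; hedge Δ=0.4334, bond B=97.9536.
  t=2,j=0: stock 77.6832 → up 97.8808 (V=87.2678), down 52.8246 (V=87.6992). Price 75.2950; hedge Δ=-0.0096, bond B=76.0387.
  t=2,j=1: stock 143.9424 → up 181.3674 (V=166.8145), down 97.8808 (V=87.2678). Price 131.9824; hedge Δ=0.9528, bond B=-5.1670.
  t=2,j=2: stock 266.7168 → up 336.0632 (V=243.5916), down 181.3674 (V=166.8145). Price 198.5812; hedge Δ=0.4963, bond B=66.2069.
  t=1,j=0: stock 114.2400 → up 143.9424 (V=131.9824), down 77.6832 (V=75.2950). Price 105.3523; hedge Δ=0.8555, bond B=7.6155.
  t=1,j=1: stock 211.6800 → up 266.7168 (V=198.5812), down 143.9424 (V=131.9824). Price 161.2919; hedge Δ=0.5424, bond B=46.4664.
  t=0,j=0: stock 168.0000 → up 211.6800 (V=161.2919), down 114.2400 (V=105.3523). Price 130.7303; hedge Δ=0.5741, bond B=34.2828.
Self-financing check: at every node Δ·S+B equals the discounted successor values.

(0,0): Delta=0.5741 Bond=34.2828
(1,0): Delta=0.8555 Bond=7.6155
(1,1): Delta=0.5424 Bond=46.4664
(2,0): Delta=-0.0096 Bond=76.0387
(2,1): Delta=0.9528 Bond=-5.1670
(2,2): Delta=0.4963 Bond=66.2069
(3,0): Delta=-0.3940 Bond=108.5095
(3,1): Delta=0.0336 Bond=83.9747
(3,2): Delta=1.0562 Bond=-24.7372
(3,3): Delta=0.4334 Bond=97.9536
V0=130.7303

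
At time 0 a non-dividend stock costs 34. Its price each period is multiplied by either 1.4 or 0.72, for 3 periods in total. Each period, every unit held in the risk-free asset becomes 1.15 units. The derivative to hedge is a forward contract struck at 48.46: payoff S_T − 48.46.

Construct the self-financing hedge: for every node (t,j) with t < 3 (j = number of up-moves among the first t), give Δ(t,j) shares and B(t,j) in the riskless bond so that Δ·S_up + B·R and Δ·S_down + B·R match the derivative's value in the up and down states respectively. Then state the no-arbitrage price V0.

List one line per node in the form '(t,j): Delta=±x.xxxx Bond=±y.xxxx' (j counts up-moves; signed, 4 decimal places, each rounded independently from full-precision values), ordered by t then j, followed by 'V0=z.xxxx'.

The replicating-portfolio and risk-neutral prices coincide; use p* = (1.15−0.72)/(1.4−0.72) = 0.6324 for the latter.
Payoff layer (t=3): V(3,0)=-35.7696, V(3,1)=-23.7842, V(3,2)=-0.4792, V(3,3)=44.8360
Node (2,0) S=17.6256: V=(p*·-23.7842+(1−p*)·-35.7696)/1.15=-24.5135; Δ=(-23.7842−-35.7696)/(24.6758−12.6904)=1.0000; B=V−Δ·S=-42.1391
Node (2,1) S=34.2720: V=(p*·-0.4792+(1−p*)·-23.7842)/1.15=-7.8671; Δ=(-0.4792−-23.7842)/(47.9808−24.6758)=1.0000; B=V−Δ·S=-42.1391
Node (2,2) S=66.6400: V=(p*·44.8360+(1−p*)·-0.4792)/1.15=24.5009; Δ=(44.8360−-0.4792)/(93.2960−47.9808)=1.0000; B=V−Δ·S=-42.1391
Node (1,0) S=24.4800: V=(p*·-7.8671+(1−p*)·-24.5135)/1.15=-12.1627; Δ=(-7.8671−-24.5135)/(34.2720−17.6256)=1.0000; B=V−Δ·S=-36.6427
Node (1,1) S=47.6000: V=(p*·24.5009+(1−p*)·-7.8671)/1.15=10.9573; Δ=(24.5009−-7.8671)/(66.6400−34.2720)=1.0000; B=V−Δ·S=-36.6427
Node (0,0) S=34.0000: V=(p*·10.9573+(1−p*)·-12.1627)/1.15=2.1368; Δ=(10.9573−-12.1627)/(47.6000−24.4800)=1.0000; B=V−Δ·S=-31.8632
The time-0 hedge costs 2.1368, which is the no-arbitrage price.

(0,0): Delta=1.0000 Bond=-31.8632
(1,0): Delta=1.0000 Bond=-36.6427
(1,1): Delta=1.0000 Bond=-36.6427
(2,0): Delta=1.0000 Bond=-42.1391
(2,1): Delta=1.0000 Bond=-42.1391
(2,2): Delta=1.0000 Bond=-42.1391
V0=2.1368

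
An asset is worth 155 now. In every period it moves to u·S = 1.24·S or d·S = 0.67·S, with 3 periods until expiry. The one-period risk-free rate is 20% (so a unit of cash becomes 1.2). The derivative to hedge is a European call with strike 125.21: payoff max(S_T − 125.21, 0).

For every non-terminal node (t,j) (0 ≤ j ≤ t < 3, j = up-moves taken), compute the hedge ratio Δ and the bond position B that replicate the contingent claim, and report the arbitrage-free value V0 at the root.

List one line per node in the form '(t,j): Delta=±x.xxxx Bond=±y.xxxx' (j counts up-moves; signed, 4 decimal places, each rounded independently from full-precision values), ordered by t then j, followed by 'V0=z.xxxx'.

(0,0): Delta=0.9585 Bond=-65.7065
(1,0): Delta=0.4512 Bond=-26.1623
(1,1): Delta=0.9792 Bond=-82.8241
(2,0): Delta=0.0000 Bond=0.0000
(2,1): Delta=0.4696 Bond=-33.7642
(2,2): Delta=1.0000 Bond=-104.3417
V0=82.8657

Under the risk-neutral measure, an up-move has probability p* = (R−d)/(u−d) = 0.9298 and values discount at R = 1.2.
Terminal values V(3,·): V(3,0)=0.0000, V(3,1)=0.0000, V(3,2)=34.4698, V(3,3)=170.3167
Node (2,0) S=69.5795: V=(p*·0.0000+(1−p*)·0.0000)/1.2=0.0000; Δ=(0.0000−0.0000)/(86.2786−46.6183)=0.0000; B=V−Δ·S=0.0000
Node (2,1) S=128.7740: V=(p*·34.4698+(1−p*)·0.0000)/1.2=26.7090; Δ=(34.4698−0.0000)/(159.6798−86.2786)=0.4696; B=V−Δ·S=-33.7642
Node (2,2) S=238.3280: V=(p*·170.3167+(1−p*)·34.4698)/1.2=133.9863; Δ=(170.3167−34.4698)/(295.5267−159.6798)=1.0000; B=V−Δ·S=-104.3417
Node (1,0) S=103.8500: V=(p*·26.7090+(1−p*)·0.0000)/1.2=20.6956; Δ=(26.7090−0.0000)/(128.7740−69.5795)=0.4512; B=V−Δ·S=-26.1623
Node (1,1) S=192.2000: V=(p*·133.9863+(1−p*)·26.7090)/1.2=105.3818; Δ=(133.9863−26.7090)/(238.3280−128.7740)=0.9792; B=V−Δ·S=-82.8241
Node (0,0) S=155.0000: V=(p*·105.3818+(1−p*)·20.6956)/1.2=82.8657; Δ=(105.3818−20.6956)/(192.2000−103.8500)=0.9585; B=V−Δ·S=-65.7065
Root portfolio cost Δ·155+B reproduces V0=82.8657.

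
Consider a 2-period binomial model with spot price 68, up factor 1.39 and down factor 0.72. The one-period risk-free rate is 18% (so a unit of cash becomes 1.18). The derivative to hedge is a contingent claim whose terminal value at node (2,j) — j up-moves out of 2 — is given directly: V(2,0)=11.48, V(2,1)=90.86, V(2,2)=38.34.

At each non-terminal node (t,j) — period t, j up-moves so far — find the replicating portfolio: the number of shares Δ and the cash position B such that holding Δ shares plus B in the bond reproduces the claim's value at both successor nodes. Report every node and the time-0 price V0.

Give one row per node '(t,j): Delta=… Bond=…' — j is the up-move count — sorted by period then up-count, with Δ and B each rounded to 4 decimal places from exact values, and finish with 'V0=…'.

No-arbitrage ⇒ martingale measure with p* = (R−d)/(u−d) = 0.6866.
Payoff layer (t=2): V(2,0)=11.4800, V(2,1)=90.8600, V(2,2)=38.3400
  t=1,j=0: stock 48.9600 → up 68.0544 (V=90.8600), down 35.2512 (V=11.4800). Price 55.9150; hedge Δ=2.4199, bond B=-62.5626.
  t=1,j=1: stock 94.5200 → up 131.3828 (V=38.3400), down 68.0544 (V=90.8600). Price 46.4419; hedge Δ=-0.8293, bond B=124.8300.
  t=0,j=0: stock 68.0000 → up 94.5200 (V=46.4419), down 48.9600 (V=55.9150). Price 41.8738; hedge Δ=-0.2079, bond B=56.0127.
Self-financing check: at every node Δ·S+B equals the discounted successor values.

(0,0): Delta=-0.2079 Bond=56.0127
(1,0): Delta=2.4199 Bond=-62.5626
(1,1): Delta=-0.8293 Bond=124.8300
V0=41.8738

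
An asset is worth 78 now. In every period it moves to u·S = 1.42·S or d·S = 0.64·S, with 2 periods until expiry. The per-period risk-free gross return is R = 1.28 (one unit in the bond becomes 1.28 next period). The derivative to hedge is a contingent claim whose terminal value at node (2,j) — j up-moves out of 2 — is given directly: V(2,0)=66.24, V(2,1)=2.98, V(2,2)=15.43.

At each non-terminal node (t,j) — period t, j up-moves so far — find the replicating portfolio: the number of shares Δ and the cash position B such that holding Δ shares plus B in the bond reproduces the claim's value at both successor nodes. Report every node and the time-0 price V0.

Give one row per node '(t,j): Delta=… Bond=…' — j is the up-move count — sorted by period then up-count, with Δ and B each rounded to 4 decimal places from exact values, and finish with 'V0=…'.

The replicating-portfolio and risk-neutral prices coincide; use p* = (1.28−0.64)/(1.42−0.64) = 0.8205 for the latter.
Terminal payoffs: V(2,0)=66.2400, V(2,1)=2.9800, V(2,2)=15.4300
(1,0): S=49.9200. Δ = (V_up−V_dn)/(S_up−S_dn) = (2.9800−66.2400)/(70.8864−31.9488) = -1.6247. V = [p*·2.9800 + (1−p*)·66.2400]/1.28 = 11.1987. B = V − Δ·S = 92.3013.
(1,1): S=110.7600. Δ = (V_up−V_dn)/(S_up−S_dn) = (15.4300−2.9800)/(157.2792−70.8864) = 0.1441. V = [p*·15.4300 + (1−p*)·2.9800]/1.28 = 10.3089. B = V − Δ·S = -5.6526.
(0,0): S=78.0000. Δ = (V_up−V_dn)/(S_up−S_dn) = (10.3089−11.1987)/(110.7600−49.9200) = -0.0146. V = [p*·10.3089 + (1−p*)·11.1987]/1.28 = 8.1786. B = V − Δ·S = 9.3194.
Root portfolio cost Δ·78+B reproduces V0=8.1786.

(0,0): Delta=-0.0146 Bond=9.3194
(1,0): Delta=-1.6247 Bond=92.3013
(1,1): Delta=0.1441 Bond=-5.6526
V0=8.1786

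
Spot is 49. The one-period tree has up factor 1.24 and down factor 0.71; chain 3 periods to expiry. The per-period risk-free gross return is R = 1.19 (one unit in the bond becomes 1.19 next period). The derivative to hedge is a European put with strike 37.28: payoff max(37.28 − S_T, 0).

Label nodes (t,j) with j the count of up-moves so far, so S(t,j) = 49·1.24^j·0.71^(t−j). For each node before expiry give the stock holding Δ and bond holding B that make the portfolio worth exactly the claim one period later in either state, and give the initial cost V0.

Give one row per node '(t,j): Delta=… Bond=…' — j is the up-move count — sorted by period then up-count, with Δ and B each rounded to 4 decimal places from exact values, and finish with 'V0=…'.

(0,0): Delta=-0.0341 Bond=1.7748
(1,0): Delta=-0.3308 Bond=12.4353
(1,1): Delta=-0.0164 Bond=1.0366
(2,0): Delta=-1.0000 Bond=31.3277
(2,1): Delta=-0.2909 Bond=13.0761
(2,2): Delta=0.0000 Bond=0.0000
V0=0.1053

Risk-neutral probability p* = (R−d)/(u−d) = (1.19−0.71)/(1.24−0.71) = 0.9057.
Terminal values V(3,·): V(3,0)=19.7424, V(3,1)=6.6509, V(3,2)=0.0000, V(3,3)=0.0000
Node (2,0) S=24.7009: V=(p*·6.6509+(1−p*)·19.7424)/1.19=6.6268; Δ=(6.6509−19.7424)/(30.6291−17.5376)=-1.0000; B=V−Δ·S=31.3277
Node (2,1) S=43.1396: V=(p*·0.0000+(1−p*)·6.6509)/1.19=0.5273; Δ=(0.0000−6.6509)/(53.4931−30.6291)=-0.2909; B=V−Δ·S=13.0761
Node (2,2) S=75.3424: V=(p*·0.0000+(1−p*)·0.0000)/1.19=0.0000; Δ=(0.0000−0.0000)/(93.4246−53.4931)=0.0000; B=V−Δ·S=0.0000
Node (1,0) S=34.7900: V=(p*·0.5273+(1−p*)·6.6268)/1.19=0.9266; Δ=(0.5273−6.6268)/(43.1396−24.7009)=-0.3308; B=V−Δ·S=12.4353
Node (1,1) S=60.7600: V=(p*·0.0000+(1−p*)·0.5273)/1.19=0.0418; Δ=(0.0000−0.5273)/(75.3424−43.1396)=-0.0164; B=V−Δ·S=1.0366
Node (0,0) S=49.0000: V=(p*·0.0418+(1−p*)·0.9266)/1.19=0.1053; Δ=(0.0418−0.9266)/(60.7600−34.7900)=-0.0341; B=V−Δ·S=1.7748
Check: Δ(0,0)·S0 + B(0,0) = 0.1053 = V0.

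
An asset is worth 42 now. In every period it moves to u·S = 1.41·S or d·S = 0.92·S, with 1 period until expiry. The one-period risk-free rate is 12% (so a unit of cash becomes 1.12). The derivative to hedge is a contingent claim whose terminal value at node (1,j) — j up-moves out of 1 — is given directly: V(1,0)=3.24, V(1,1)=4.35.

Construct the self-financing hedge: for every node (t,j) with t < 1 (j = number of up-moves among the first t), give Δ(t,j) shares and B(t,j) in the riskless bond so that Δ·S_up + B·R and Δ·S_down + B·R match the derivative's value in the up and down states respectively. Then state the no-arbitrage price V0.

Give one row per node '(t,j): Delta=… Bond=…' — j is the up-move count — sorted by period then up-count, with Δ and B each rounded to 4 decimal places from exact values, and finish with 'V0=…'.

(0,0): Delta=0.0539 Bond=1.0321
V0=3.2974

No-arbitrage ⇒ martingale measure with p* = (R−d)/(u−d) = 0.4082.
Terminal payoffs: V(1,0)=3.2400, V(1,1)=4.3500
  t=0,j=0: stock 42.0000 → up 59.2200 (V=4.3500), down 38.6400 (V=3.2400). Price 3.2974; hedge Δ=0.0539, bond B=1.0321.
Each (Δ,B) replicates both successor values, so the strategy is self-financing and V0 is arbitrage-free.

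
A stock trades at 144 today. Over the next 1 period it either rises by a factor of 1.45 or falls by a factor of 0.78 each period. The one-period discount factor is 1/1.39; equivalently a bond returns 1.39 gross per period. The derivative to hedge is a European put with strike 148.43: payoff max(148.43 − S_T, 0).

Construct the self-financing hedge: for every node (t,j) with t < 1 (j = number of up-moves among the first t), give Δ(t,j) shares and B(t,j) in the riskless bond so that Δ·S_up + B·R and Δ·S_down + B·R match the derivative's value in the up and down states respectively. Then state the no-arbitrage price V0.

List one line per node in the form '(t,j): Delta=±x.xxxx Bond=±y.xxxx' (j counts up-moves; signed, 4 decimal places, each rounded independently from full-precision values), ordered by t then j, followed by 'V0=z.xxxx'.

(0,0): Delta=-0.3743 Bond=56.2219
V0=2.3264

No-arbitrage ⇒ martingale measure with p* = (R−d)/(u−d) = 0.9104.
Terminal values V(1,·): V(1,0)=36.1100, V(1,1)=0.0000
Node (0,0) S=144.0000: V=(p*·0.0000+(1−p*)·36.1100)/1.39=2.3264; Δ=(0.0000−36.1100)/(208.8000−112.3200)=-0.3743; B=V−Δ·S=56.2219
The time-0 hedge costs 2.3264, which is the no-arbitrage price.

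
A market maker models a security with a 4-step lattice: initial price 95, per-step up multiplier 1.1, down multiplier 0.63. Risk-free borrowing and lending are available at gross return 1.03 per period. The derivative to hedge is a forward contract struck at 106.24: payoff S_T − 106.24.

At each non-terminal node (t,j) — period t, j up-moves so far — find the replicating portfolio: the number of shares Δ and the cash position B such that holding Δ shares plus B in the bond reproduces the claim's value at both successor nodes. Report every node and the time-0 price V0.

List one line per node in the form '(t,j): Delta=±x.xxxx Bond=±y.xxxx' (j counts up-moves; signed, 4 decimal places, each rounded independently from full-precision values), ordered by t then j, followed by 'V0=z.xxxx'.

(0,0): Delta=1.0000 Bond=-94.3929
(1,0): Delta=1.0000 Bond=-97.2246
(1,1): Delta=1.0000 Bond=-97.2246
(2,0): Delta=1.0000 Bond=-100.1414
(2,1): Delta=1.0000 Bond=-100.1414
(2,2): Delta=1.0000 Bond=-100.1414
(3,0): Delta=1.0000 Bond=-103.1456
(3,1): Delta=1.0000 Bond=-103.1456
(3,2): Delta=1.0000 Bond=-103.1456
(3,3): Delta=1.0000 Bond=-103.1456
V0=0.6071

No-arbitrage ⇒ martingale measure with p* = (R−d)/(u−d) = 0.8511.
Terminal values V(4,·): V(4,0)=-91.2747, V(4,1)=-80.1101, V(4,2)=-60.6163, V(4,3)=-26.5796, V(4,4)=32.8495
  t=3,j=0: stock 23.7545 → up 26.1299 (V=-80.1101), down 14.9653 (V=-91.2747). Price -79.3912; hedge Δ=1.0000, bond B=-103.1456.
  t=3,j=1: stock 41.4761 → up 45.6237 (V=-60.6163), down 26.1299 (V=-80.1101). Price -61.6696; hedge Δ=1.0000, bond B=-103.1456.
  t=3,j=2: stock 72.4185 → up 79.6604 (V=-26.5796), down 45.6237 (V=-60.6163). Price -30.7271; hedge Δ=1.0000, bond B=-103.1456.
  t=3,j=3: stock 126.4450 → up 139.0895 (V=32.8495), down 79.6604 (V=-26.5796). Price 23.2994; hedge Δ=1.0000, bond B=-103.1456.
  t=2,j=0: stock 37.7055 → up 41.4761 (V=-61.6696), down 23.7545 (V=-79.3912). Price -62.4359; hedge Δ=1.0000, bond B=-100.1414.
  t=2,j=1: stock 65.8350 → up 72.4185 (V=-30.7271), down 41.4761 (V=-61.6696). Price -34.3064; hedge Δ=1.0000, bond B=-100.1414.
  t=2,j=2: stock 114.9500 → up 126.4450 (V=23.2994), down 72.4185 (V=-30.7271). Price 14.8086; hedge Δ=1.0000, bond B=-100.1414.
  t=1,j=0: stock 59.8500 → up 65.8350 (V=-34.3064), down 37.7055 (V=-62.4359). Price -37.3746; hedge Δ=1.0000, bond B=-97.2246.
  t=1,j=1: stock 104.5000 → up 114.9500 (V=14.8086), down 65.8350 (V=-34.3064). Price 7.2754; hedge Δ=1.0000, bond B=-97.2246.
  t=0,j=0: stock 95.0000 → up 104.5000 (V=7.2754), down 59.8500 (V=-37.3746). Price 0.6071; hedge Δ=1.0000, bond B=-94.3929.
The time-0 hedge costs 0.6071, which is the no-arbitrage price.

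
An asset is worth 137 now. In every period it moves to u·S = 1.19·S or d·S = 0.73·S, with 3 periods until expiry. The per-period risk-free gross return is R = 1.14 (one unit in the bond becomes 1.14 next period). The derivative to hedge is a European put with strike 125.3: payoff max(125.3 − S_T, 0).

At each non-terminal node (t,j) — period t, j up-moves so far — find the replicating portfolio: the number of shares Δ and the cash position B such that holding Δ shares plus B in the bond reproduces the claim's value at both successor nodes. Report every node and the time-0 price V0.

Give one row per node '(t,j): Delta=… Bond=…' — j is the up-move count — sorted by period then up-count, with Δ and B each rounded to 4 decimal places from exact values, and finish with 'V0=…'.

(0,0): Delta=-0.0957 Bond=13.9984
(1,0): Delta=-0.7226 Bond=78.6474
(1,1): Delta=-0.0488 Bond=8.3131
(2,0): Delta=-1.0000 Bond=109.9123
(2,1): Delta=-0.7018 Bond=87.1880
(2,2): Delta=0.0000 Bond=0.0000
V0=0.8817

Since d<R<u, set p* = (R−d)/(u−d) = 0.8913; price each node as the discounted p*-expectation of its children.
Terminal values V(3,·): V(3,0)=72.0047, V(3,1)=38.4213, V(3,2)=0.0000, V(3,3)=0.0000
  t=2,j=0: stock 73.0073 → up 86.8787 (V=38.4213), down 53.2953 (V=72.0047). Price 36.9050; hedge Δ=-1.0000, bond B=109.9123.
  t=2,j=1: stock 119.0119 → up 141.6242 (V=0.0000), down 86.8787 (V=38.4213). Price 3.6634; hedge Δ=-0.7018, bond B=87.1880.
  t=2,j=2: stock 194.0057 → up 230.8668 (V=0.0000), down 141.6242 (V=0.0000). Price 0.0000; hedge Δ=0.0000, bond B=0.0000.
  t=1,j=0: stock 100.0100 → up 119.0119 (V=3.6634), down 73.0073 (V=36.9050). Price 6.3830; hedge Δ=-0.7226, bond B=78.6474.
  t=1,j=1: stock 163.0300 → up 194.0057 (V=0.0000), down 119.0119 (V=3.6634). Price 0.3493; hedge Δ=-0.0488, bond B=8.3131.
  t=0,j=0: stock 137.0000 → up 163.0300 (V=0.3493), down 100.0100 (V=6.3830). Price 0.8817; hedge Δ=-0.0957, bond B=13.9984.
The time-0 hedge costs 0.8817, which is the no-arbitrage price.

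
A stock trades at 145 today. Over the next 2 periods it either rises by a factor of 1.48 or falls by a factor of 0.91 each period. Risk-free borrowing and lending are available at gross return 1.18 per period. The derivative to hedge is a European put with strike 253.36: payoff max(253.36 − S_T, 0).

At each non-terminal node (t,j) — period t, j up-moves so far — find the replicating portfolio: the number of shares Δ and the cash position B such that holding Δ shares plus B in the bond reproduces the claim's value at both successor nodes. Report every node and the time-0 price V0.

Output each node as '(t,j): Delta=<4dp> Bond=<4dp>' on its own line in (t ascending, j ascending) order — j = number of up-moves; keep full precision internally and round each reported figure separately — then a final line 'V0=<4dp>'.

(0,0): Delta=-0.6880 Bond=147.0652
(1,0): Delta=-1.0000 Bond=214.7119
(1,1): Delta=-0.4748 Bond=127.7870
V0=47.3124

No-arbitrage ⇒ martingale measure with p* = (R−d)/(u−d) = 0.4737.
At expiry t=2: V(2,0)=133.2855, V(2,1)=58.0740, V(2,2)=0.0000
(1,0): S=131.9500. Δ = (V_up−V_dn)/(S_up−S_dn) = (58.0740−133.2855)/(195.2860−120.0745) = -1.0000. V = [p*·58.0740 + (1−p*)·133.2855]/1.18 = 82.7619. B = V − Δ·S = 214.7119.
(1,1): S=214.6000. Δ = (V_up−V_dn)/(S_up−S_dn) = (0.0000−58.0740)/(317.6080−195.2860) = -0.4748. V = [p*·0.0000 + (1−p*)·58.0740]/1.18 = 25.9028. B = V − Δ·S = 127.7870.
(0,0): S=145.0000. Δ = (V_up−V_dn)/(S_up−S_dn) = (25.9028−82.7619)/(214.6000−131.9500) = -0.6880. V = [p*·25.9028 + (1−p*)·82.7619]/1.18 = 47.3124. B = V − Δ·S = 147.0652.
Each (Δ,B) replicates both successor values, so the strategy is self-financing and V0 is arbitrage-free.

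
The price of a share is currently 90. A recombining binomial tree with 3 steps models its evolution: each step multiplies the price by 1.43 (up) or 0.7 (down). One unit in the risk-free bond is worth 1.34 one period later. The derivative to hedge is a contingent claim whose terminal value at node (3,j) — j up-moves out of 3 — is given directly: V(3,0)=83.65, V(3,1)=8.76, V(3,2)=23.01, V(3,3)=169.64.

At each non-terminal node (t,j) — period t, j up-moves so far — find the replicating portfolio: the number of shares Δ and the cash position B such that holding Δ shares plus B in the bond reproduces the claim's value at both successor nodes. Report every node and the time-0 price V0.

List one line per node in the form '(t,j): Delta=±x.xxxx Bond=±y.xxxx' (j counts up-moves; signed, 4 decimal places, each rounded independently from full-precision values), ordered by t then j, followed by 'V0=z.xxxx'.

Under the risk-neutral measure, an up-move has probability p* = (R−d)/(u−d) = 0.8767 and values discount at R = 1.34.
Terminal values V(3,·): V(3,0)=83.6500, V(3,1)=8.7600, V(3,2)=23.0100, V(3,3)=169.6400
  t=2,j=0: stock 44.1000 → up 63.0630 (V=8.7600), down 30.8700 (V=83.6500). Price 13.4276; hedge Δ=-2.3263, bond B=116.0167.
  t=2,j=1: stock 90.0900 → up 128.8287 (V=23.0100), down 63.0630 (V=8.7600). Price 15.8606; hedge Δ=0.2167, bond B=-3.6600.
  t=2,j=2: stock 184.0410 → up 263.1786 (V=169.6400), down 128.8287 (V=23.0100). Price 113.1062; hedge Δ=1.0914, bond B=-87.7568.
  t=1,j=0: stock 63.0000 → up 90.0900 (V=15.8606), down 44.1000 (V=13.4276). Price 11.6124; hedge Δ=0.0529, bond B=8.2796.
  t=1,j=1: stock 128.7000 → up 184.0410 (V=113.1062), down 90.0900 (V=15.8606). Price 75.4605; hedge Δ=1.0351, bond B=-57.7528.
  t=0,j=0: stock 90.0000 → up 128.7000 (V=75.4605), down 63.0000 (V=11.6124). Price 50.4394; hedge Δ=0.9718, bond B=-37.0237.
The time-0 hedge costs 50.4394, which is the no-arbitrage price.

(0,0): Delta=0.9718 Bond=-37.0237
(1,0): Delta=0.0529 Bond=8.2796
(1,1): Delta=1.0351 Bond=-57.7528
(2,0): Delta=-2.3263 Bond=116.0167
(2,1): Delta=0.2167 Bond=-3.6600
(2,2): Delta=1.0914 Bond=-87.7568
V0=50.4394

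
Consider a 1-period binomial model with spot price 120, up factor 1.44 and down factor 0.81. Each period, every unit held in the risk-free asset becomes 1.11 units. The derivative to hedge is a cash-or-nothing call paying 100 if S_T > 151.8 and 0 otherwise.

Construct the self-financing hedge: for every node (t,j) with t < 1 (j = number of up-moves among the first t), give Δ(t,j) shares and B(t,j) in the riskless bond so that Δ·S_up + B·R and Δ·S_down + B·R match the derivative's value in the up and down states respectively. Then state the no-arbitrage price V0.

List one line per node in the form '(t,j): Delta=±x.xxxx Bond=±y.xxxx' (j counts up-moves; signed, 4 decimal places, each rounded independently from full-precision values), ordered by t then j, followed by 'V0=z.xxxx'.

Since d<R<u, set p* = (R−d)/(u−d) = 0.4762; price each node as the discounted p*-expectation of its children.
Payoff layer (t=1): V(1,0)=0.0000, V(1,1)=100.0000
  t=0,j=0: stock 120.0000 → up 172.8000 (V=100.0000), down 97.2000 (V=0.0000). Price 42.9000; hedge Δ=1.3228, bond B=-115.8301.
Each (Δ,B) replicates both successor values, so the strategy is self-financing and V0 is arbitrage-free.

(0,0): Delta=1.3228 Bond=-115.8301
V0=42.9000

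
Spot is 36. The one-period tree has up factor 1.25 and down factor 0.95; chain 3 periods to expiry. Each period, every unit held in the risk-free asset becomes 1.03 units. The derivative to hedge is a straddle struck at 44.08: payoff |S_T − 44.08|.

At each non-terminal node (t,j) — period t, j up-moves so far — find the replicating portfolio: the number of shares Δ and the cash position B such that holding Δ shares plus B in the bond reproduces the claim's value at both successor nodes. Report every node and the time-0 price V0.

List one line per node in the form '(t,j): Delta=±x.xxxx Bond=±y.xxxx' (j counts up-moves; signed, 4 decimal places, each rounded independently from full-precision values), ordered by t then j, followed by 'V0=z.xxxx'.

(0,0): Delta=-0.1517 Bond=13.3903
(1,0): Delta=-0.5277 Bond=26.6531
(1,1): Delta=0.6343 Bond=-21.5758
(2,0): Delta=-1.0000 Bond=42.7961
(2,1): Delta=0.4593 Bond=-14.7419
(2,2): Delta=1.0000 Bond=-42.7961
V0=7.9293

Risk-neutral probability p* = (R−d)/(u−d) = (1.03−0.95)/(1.25−0.95) = 0.2667.
Payoff layer (t=3): V(3,0)=13.2145, V(3,1)=3.4675, V(3,2)=9.3575, V(3,3)=26.2325
Node (2,0) S=32.4900: V=(p*·3.4675+(1−p*)·13.2145)/1.03=10.3061; Δ=(3.4675−13.2145)/(40.6125−30.8655)=-1.0000; B=V−Δ·S=42.7961
Node (2,1) S=42.7500: V=(p*·9.3575+(1−p*)·3.4675)/1.03=4.8914; Δ=(9.3575−3.4675)/(53.4375−40.6125)=0.4593; B=V−Δ·S=-14.7419
Node (2,2) S=56.2500: V=(p*·26.2325+(1−p*)·9.3575)/1.03=13.4539; Δ=(26.2325−9.3575)/(70.3125−53.4375)=1.0000; B=V−Δ·S=-42.7961
Node (1,0) S=34.2000: V=(p*·4.8914+(1−p*)·10.3061)/1.03=8.6041; Δ=(4.8914−10.3061)/(42.7500−32.4900)=-0.5277; B=V−Δ·S=26.6531
Node (1,1) S=45.0000: V=(p*·13.4539+(1−p*)·4.8914)/1.03=6.9658; Δ=(13.4539−4.8914)/(56.2500−42.7500)=0.6343; B=V−Δ·S=-21.5758
Node (0,0) S=36.0000: V=(p*·6.9658+(1−p*)·8.6041)/1.03=7.9293; Δ=(6.9658−8.6041)/(45.0000−34.2000)=-0.1517; B=V−Δ·S=13.3903
Each (Δ,B) replicates both successor values, so the strategy is self-financing and V0 is arbitrage-free.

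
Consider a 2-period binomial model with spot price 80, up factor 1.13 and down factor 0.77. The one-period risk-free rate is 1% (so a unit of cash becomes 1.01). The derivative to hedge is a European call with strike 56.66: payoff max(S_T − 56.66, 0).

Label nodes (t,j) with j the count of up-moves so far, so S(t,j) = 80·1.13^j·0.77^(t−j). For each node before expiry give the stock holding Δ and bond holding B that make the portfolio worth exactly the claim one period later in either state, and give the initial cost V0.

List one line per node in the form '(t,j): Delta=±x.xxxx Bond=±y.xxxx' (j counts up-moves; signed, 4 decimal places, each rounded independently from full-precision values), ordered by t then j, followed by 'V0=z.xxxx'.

(0,0): Delta=0.8943 Bond=-46.0786
(1,0): Delta=0.5839 Bond=-27.4201
(1,1): Delta=1.0000 Bond=-56.0990
V0=25.4616

No-arbitrage ⇒ martingale measure with p* = (R−d)/(u−d) = 0.6667.
At expiry t=2: V(2,0)=0.0000, V(2,1)=12.9480, V(2,2)=45.4920
Node (1,0) S=61.6000: V=(p*·12.9480+(1−p*)·0.0000)/1.01=8.5465; Δ=(12.9480−0.0000)/(69.6080−47.4320)=0.5839; B=V−Δ·S=-27.4201
Node (1,1) S=90.4000: V=(p*·45.4920+(1−p*)·12.9480)/1.01=34.3010; Δ=(45.4920−12.9480)/(102.1520−69.6080)=1.0000; B=V−Δ·S=-56.0990
Node (0,0) S=80.0000: V=(p*·34.3010+(1−p*)·8.5465)/1.01=25.4616; Δ=(34.3010−8.5465)/(90.4000−61.6000)=0.8943; B=V−Δ·S=-46.0786
Self-financing check: at every node Δ·S+B equals the discounted successor values.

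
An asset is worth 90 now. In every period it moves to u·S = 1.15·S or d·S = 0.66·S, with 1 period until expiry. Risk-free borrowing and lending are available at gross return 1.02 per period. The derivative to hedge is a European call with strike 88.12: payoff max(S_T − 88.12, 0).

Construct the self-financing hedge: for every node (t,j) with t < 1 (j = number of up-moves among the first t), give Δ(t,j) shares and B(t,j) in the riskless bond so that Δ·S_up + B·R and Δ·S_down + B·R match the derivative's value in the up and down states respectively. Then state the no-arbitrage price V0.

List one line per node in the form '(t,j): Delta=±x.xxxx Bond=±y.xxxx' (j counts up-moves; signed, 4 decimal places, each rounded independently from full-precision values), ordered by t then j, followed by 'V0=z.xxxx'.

(0,0): Delta=0.3488 Bond=-20.3097
V0=11.0780

No-arbitrage ⇒ martingale measure with p* = (R−d)/(u−d) = 0.7347.
Terminal values V(1,·): V(1,0)=0.0000, V(1,1)=15.3800
  t=0,j=0: stock 90.0000 → up 103.5000 (V=15.3800), down 59.4000 (V=0.0000). Price 11.0780; hedge Δ=0.3488, bond B=-20.3097.
Check: Δ(0,0)·S0 + B(0,0) = 11.0780 = V0.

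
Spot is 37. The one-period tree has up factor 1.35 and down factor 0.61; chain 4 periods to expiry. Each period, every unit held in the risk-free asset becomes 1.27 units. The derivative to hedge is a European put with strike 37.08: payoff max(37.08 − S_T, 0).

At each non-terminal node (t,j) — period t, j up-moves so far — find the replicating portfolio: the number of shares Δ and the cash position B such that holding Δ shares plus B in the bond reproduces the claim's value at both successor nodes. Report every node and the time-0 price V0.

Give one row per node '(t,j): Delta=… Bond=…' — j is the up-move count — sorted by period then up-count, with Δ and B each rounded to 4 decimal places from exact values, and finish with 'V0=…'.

Risk-neutral probability p* = (R−d)/(u−d) = (1.27−0.61)/(1.35−0.61) = 0.8919.
Payoff layer (t=4): V(4,0)=31.9570, V(4,1)=25.7423, V(4,2)=11.9884, V(4,3)=0.0000, V(4,4)=0.0000
  t=3,j=0: stock 8.3983 → up 11.3377 (V=25.7423), down 5.1230 (V=31.9570). Price 20.7986; hedge Δ=-1.0000, bond B=29.1969.
  t=3,j=1: stock 18.5864 → up 25.0916 (V=11.9884), down 11.3377 (V=25.7423). Price 10.6105; hedge Δ=-1.0000, bond B=29.1969.
  t=3,j=2: stock 41.1338 → up 55.5307 (V=0.0000), down 25.0916 (V=11.9884). Price 1.0205; hedge Δ=-0.3938, bond B=17.2210.
  t=3,j=3: stock 91.0339 → up 122.8957 (V=0.0000), down 55.5307 (V=0.0000). Price 0.0000; hedge Δ=0.0000, bond B=0.0000.
  t=2,j=0: stock 13.7677 → up 18.5864 (V=10.6105), down 8.3983 (V=20.7986). Price 9.2219; hedge Δ=-1.0000, bond B=22.9896.
  t=2,j=1: stock 30.4695 → up 41.1338 (V=1.0205), down 18.5864 (V=10.6105). Price 1.6199; hedge Δ=-0.4253, bond B=14.5793.
  t=2,j=2: stock 67.4325 → up 91.0339 (V=0.0000), down 41.1338 (V=1.0205). Price 0.0869; hedge Δ=-0.0205, bond B=1.4659.
  t=1,j=0: stock 22.5700 → up 30.4695 (V=1.6199), down 13.7677 (V=9.2219). Price 1.9226; hedge Δ=-0.4552, bond B=12.1957.
  t=1,j=1: stock 49.9500 → up 67.4325 (V=0.0869), down 30.4695 (V=1.6199). Price 0.1989; hedge Δ=-0.0415, bond B=2.2705.
  t=0,j=0: stock 37.0000 → up 49.9500 (V=0.1989), down 22.5700 (V=1.9226). Price 0.3033; hedge Δ=-0.0630, bond B=2.6327.
Check: Δ(0,0)·S0 + B(0,0) = 0.3033 = V0.

(0,0): Delta=-0.0630 Bond=2.6327
(1,0): Delta=-0.4552 Bond=12.1957
(1,1): Delta=-0.0415 Bond=2.2705
(2,0): Delta=-1.0000 Bond=22.9896
(2,1): Delta=-0.4253 Bond=14.5793
(2,2): Delta=-0.0205 Bond=1.4659
(3,0): Delta=-1.0000 Bond=29.1969
(3,1): Delta=-1.0000 Bond=29.1969
(3,2): Delta=-0.3938 Bond=17.2210
(3,3): Delta=0.0000 Bond=0.0000
V0=0.3033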